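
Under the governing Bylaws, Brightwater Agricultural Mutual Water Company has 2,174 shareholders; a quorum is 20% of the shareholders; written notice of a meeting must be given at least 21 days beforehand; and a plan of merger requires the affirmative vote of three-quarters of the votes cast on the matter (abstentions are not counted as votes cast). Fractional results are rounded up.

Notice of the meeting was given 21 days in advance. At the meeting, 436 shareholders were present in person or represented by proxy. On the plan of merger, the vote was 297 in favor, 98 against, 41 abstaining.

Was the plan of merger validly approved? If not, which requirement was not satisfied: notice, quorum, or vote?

Valid — all requirements satisfied.

Notice: 21 days given; 21 required. Satisfied.
Quorum: 20% of 2,174 = 434.80, rounded up to 435; 436 present. Satisfied.
Vote: requires three-fourths of the votes cast (436 − 41 abstaining = 395); 3/4 of 395 = 296.25, rounded up to 297, so 297 needed; 297 in favor. Satisfied.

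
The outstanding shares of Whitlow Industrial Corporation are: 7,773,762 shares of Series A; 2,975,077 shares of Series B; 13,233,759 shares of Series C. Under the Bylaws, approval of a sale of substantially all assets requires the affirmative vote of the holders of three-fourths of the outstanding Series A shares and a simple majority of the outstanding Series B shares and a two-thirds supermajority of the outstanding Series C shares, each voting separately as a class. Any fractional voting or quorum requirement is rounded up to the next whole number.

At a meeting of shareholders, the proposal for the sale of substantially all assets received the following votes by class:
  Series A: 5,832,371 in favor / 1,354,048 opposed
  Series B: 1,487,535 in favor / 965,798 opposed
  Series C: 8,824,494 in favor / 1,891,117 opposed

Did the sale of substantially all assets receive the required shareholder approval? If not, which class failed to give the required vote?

Series A: 3/4 of 7773762 = 5830321.50, rounded up to 5830322; 5,830,322 required, 5,832,371 in favor — approved.
Series B: a majority of 2975077 is 1487539; 1,487,539 required, 1,487,535 in favor — not approved.
Series C: 2/3 of 13233759 = 8822506; 8,822,506 required, 8,824,494 in favor — approved.

Not approved — the Series B shares did not give the required vote.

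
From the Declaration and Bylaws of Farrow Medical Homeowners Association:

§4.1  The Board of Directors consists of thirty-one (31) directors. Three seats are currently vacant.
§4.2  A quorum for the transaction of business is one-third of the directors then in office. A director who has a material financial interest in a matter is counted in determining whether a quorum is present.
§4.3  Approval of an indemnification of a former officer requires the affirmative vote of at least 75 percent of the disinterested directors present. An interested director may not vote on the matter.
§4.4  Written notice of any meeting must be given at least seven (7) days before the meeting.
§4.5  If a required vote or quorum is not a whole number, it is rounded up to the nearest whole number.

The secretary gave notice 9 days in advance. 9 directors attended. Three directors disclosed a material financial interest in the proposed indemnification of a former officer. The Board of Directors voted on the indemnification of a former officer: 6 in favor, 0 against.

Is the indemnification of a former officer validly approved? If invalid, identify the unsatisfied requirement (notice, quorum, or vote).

Invalid — quorum requirement not satisfied.

Notice: 9 days given; 7 required (9 ≥ 7). Satisfied.
Quorum: 9 present (interested directors count toward quorum); quorum is 10. Not satisfied.
Vote: the indemnification of a former officer requires three-fourths of the disinterested directors present (9 − 3 = 6). 3/4 of 6 = 4.50, rounded up to 5, so 5 affirmative votes are needed; 6 voted in favor. Satisfied. (Moot — without a quorum no business can be validly transacted.)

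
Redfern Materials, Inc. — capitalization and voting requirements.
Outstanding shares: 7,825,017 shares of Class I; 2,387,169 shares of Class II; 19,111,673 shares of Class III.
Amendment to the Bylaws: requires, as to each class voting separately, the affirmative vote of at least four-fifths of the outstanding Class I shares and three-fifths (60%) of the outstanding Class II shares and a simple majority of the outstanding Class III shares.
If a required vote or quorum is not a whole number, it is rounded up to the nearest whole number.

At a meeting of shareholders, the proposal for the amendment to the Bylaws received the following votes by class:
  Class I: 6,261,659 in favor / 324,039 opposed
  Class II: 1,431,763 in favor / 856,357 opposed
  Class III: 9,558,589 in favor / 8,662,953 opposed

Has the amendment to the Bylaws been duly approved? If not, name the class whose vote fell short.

Not approved — the Class II shares did not give the required vote.

Class I: 4/5 of 7825017 = 6260013.60, rounded up to 6260014; 6,260,014 required, 6,261,659 in favor — approved.
Class II: 3/5 of 2387169 = 1432301.40, rounded up to 1432302; 1,432,302 required, 1,431,763 in favor — not approved.
Class III: a majority of 19111673 is 9555837; 9,555,837 required, 9,558,589 in favor — approved.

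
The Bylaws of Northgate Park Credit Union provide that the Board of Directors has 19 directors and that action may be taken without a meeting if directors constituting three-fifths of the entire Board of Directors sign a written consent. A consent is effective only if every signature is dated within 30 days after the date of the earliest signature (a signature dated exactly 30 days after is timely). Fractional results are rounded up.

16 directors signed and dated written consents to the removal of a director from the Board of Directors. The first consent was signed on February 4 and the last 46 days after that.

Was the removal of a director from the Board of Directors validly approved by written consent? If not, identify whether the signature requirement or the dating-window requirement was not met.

Signatures required: three-fifths of 19 — 3/5 of 19 = 11.40, rounded up to 12, so 12 needed; 16 signed. Sufficient.
Dating window: the latest signature is 46 days after the earliest; the limit is 30 days. Outside the window.

Not effective — dating-window requirement not satisfied.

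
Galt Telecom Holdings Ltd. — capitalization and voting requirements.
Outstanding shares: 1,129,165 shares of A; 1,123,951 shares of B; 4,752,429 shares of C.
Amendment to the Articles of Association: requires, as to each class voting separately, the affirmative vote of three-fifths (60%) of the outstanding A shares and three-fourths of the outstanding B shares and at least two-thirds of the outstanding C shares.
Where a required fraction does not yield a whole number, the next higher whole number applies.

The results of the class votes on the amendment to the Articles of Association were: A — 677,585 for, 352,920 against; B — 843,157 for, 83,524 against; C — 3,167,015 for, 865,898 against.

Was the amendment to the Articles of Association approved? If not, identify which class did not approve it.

Not approved — the C shares did not give the required vote.

A: 3/5 of 1129165 = 677499; 677,499 required, 677,585 in favor — approved.
B: 3/4 of 1123951 = 842963.25, rounded up to 842964; 842,964 required, 843,157 in favor — approved.
C: 2/3 of 4752429 = 3168286; 3,168,286 required, 3,167,015 in favor — not approved.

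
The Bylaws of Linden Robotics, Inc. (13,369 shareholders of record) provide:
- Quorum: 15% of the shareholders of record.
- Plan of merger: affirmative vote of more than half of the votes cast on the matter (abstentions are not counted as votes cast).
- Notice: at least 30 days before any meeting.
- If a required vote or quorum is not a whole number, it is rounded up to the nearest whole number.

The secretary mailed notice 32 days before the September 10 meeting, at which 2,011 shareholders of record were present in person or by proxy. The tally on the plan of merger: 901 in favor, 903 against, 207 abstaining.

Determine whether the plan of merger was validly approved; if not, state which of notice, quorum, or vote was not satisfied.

Notice: 32 days given; 30 required. Satisfied.
Quorum: 15% of 13,369 = 2,005.35, rounded up to 2,006; 2,011 present. Satisfied.
Vote: requires a majority of the votes cast (2,011 − 207 abstaining = 1,804); a majority of 1804 is 903, so 903 needed; 901 in favor. Not satisfied.

Invalid — vote requirement not satisfied.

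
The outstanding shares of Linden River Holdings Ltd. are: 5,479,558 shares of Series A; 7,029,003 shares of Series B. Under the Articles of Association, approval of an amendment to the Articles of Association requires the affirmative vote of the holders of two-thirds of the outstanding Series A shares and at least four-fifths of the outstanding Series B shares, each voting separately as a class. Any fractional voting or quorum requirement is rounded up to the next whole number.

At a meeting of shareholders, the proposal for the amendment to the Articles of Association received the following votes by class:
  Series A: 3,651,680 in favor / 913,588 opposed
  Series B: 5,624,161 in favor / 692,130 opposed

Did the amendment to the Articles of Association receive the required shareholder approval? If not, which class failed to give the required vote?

Series A: 2/3 of 5479558 = 3653038.67, rounded up to 3653039; 3,653,039 required, 3,651,680 in favor — not approved.
Series B: 4/5 of 7029003 = 5623202.40, rounded up to 5623203; 5,623,203 required, 5,624,161 in favor — approved.

Not approved — the Series A shares did not give the required vote.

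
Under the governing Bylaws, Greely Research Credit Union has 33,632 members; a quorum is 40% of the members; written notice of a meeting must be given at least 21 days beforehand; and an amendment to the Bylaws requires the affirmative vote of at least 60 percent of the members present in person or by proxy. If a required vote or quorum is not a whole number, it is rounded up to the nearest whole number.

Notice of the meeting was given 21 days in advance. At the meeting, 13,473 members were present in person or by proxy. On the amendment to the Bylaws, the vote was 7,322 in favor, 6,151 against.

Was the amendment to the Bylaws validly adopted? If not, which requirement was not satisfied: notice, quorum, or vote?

Notice: 21 days given; 21 required. Satisfied.
Quorum: 40% of 33,632 = 13,452.80, rounded up to 13,453; 13,473 present. Satisfied.
Vote: requires three-fifths of those present (13,473); 3/5 of 13473 = 8083.80, rounded up to 8084, so 8,084 needed; 7,322 in favor. Not satisfied.

Invalid — vote requirement not satisfied.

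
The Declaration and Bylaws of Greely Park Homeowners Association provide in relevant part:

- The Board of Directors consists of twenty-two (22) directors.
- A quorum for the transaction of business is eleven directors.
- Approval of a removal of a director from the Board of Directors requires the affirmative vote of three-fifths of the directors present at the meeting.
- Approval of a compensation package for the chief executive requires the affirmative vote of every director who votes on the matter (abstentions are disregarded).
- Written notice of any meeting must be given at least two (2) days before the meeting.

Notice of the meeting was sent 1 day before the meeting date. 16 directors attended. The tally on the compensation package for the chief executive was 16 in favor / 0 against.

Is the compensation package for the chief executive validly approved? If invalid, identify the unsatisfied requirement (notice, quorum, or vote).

Notice: 1 day given; 2 required (1 < 2). Not satisfied.
Quorum: 16 present; quorum is 11. Satisfied.
Vote: the compensation package for the chief executive requires the unanimous vote of the votes cast (16). Unanimous means all 16, so 16 affirmative votes are needed; 16 voted in favor. Satisfied.

Invalid — notice requirement not satisfied.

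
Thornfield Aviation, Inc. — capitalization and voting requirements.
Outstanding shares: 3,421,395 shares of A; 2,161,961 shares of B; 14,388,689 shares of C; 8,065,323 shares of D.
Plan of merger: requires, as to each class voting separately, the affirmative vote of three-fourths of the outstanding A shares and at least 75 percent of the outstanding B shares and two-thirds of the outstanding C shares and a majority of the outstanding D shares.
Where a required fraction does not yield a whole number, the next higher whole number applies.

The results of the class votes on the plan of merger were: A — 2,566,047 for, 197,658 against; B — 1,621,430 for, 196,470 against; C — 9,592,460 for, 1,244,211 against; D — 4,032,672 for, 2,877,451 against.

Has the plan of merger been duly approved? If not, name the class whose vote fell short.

A: 3/4 of 3421395 = 2566046.25, rounded up to 2566047; 2,566,047 required, 2,566,047 in favor — approved.
B: 3/4 of 2161961 = 1621470.75, rounded up to 1621471; 1,621,471 required, 1,621,430 in favor — not approved.
C: 2/3 of 14388689 = 9592459.33, rounded up to 9592460; 9,592,460 required, 9,592,460 in favor — approved.
D: a majority of 8065323 is 4032662; 4,032,662 required, 4,032,672 in favor — approved.

Not approved — the B shares did not give the required vote.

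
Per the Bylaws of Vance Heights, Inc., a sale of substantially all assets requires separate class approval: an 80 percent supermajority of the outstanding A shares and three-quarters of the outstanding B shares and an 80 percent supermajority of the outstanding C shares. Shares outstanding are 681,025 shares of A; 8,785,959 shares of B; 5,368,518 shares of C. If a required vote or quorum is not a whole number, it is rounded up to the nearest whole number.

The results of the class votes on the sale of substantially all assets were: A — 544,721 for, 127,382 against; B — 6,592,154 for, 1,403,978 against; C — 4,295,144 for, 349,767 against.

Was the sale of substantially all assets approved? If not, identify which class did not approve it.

Not approved — the A shares did not give the required vote.

A: 4/5 of 681025 = 544820; 544,820 required, 544,721 in favor — not approved.
B: 3/4 of 8785959 = 6589469.25, rounded up to 6589470; 6,589,470 required, 6,592,154 in favor — approved.
C: 4/5 of 5368518 = 4294814.40, rounded up to 4294815; 4,294,815 required, 4,295,144 in favor — approved.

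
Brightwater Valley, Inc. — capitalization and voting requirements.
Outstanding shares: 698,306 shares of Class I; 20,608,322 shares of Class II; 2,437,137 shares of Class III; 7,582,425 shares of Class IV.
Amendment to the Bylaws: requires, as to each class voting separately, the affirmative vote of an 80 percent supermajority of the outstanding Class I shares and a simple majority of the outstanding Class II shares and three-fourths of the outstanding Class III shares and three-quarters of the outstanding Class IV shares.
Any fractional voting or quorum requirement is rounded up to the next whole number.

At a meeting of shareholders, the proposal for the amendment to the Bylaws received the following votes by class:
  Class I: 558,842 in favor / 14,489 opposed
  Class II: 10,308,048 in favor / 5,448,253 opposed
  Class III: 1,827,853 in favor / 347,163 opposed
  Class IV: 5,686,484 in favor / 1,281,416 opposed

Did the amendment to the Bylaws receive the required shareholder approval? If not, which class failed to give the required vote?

Class I: 4/5 of 698306 = 558644.80, rounded up to 558645; 558,645 required, 558,842 in favor — approved.
Class II: a majority of 20608322 is 10304162; 10,304,162 required, 10,308,048 in favor — approved.
Class III: 3/4 of 2437137 = 1827852.75, rounded up to 1827853; 1,827,853 required, 1,827,853 in favor — approved.
Class IV: 3/4 of 7582425 = 5686818.75, rounded up to 5686819; 5,686,819 required, 5,686,484 in favor — not approved.

Not approved — the Class IV shares did not give the required vote.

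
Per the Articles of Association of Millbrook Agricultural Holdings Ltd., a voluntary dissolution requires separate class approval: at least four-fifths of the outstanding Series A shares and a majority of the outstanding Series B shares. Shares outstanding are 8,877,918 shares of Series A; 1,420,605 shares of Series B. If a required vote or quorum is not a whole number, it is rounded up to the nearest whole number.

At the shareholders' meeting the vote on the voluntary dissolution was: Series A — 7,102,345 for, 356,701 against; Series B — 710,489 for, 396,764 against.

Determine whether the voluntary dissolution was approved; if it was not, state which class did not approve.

Series A: 4/5 of 8877918 = 7102334.40, rounded up to 7102335; 7,102,335 required, 7,102,345 in favor — approved.
Series B: a majority of 1420605 is 710303; 710,303 required, 710,489 in favor — approved.

Approved — every class gave the required vote.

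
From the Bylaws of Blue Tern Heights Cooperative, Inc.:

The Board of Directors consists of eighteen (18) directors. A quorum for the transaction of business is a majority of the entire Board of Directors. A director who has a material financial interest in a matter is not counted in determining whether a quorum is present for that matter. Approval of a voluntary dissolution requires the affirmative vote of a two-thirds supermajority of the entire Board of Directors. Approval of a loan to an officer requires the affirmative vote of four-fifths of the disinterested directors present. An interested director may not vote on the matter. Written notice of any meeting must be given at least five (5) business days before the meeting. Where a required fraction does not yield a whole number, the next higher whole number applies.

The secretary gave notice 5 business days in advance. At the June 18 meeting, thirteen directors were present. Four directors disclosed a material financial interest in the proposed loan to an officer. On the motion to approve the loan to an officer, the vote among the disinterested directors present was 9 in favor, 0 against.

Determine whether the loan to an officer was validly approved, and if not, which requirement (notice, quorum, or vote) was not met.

Notice: 5 business days given; 5 required (5 ≥ 5). Satisfied.
Quorum: 13 present, but the 4 interested directors do not count, leaving 9. Quorum is 10. Not satisfied.
Vote: the loan to an officer requires four-fifths of the disinterested directors present (13 − 4 = 9). 4/5 of 9 = 7.20, rounded up to 8, so 8 affirmative votes are needed; 9 voted in favor. Satisfied. (Moot — without a quorum no business can be validly transacted.)

Invalid — quorum requirement not satisfied.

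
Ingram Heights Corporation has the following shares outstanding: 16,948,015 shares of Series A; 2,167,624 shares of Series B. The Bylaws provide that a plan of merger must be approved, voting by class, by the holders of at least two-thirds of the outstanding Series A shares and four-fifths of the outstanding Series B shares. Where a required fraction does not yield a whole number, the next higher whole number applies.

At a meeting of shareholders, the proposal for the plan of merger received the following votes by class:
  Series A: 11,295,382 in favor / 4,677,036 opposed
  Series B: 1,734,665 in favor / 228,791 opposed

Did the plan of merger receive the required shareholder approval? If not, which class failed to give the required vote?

Series A: 2/3 of 16948015 = 11298676.67, rounded up to 11298677; 11,298,677 required, 11,295,382 in favor — not approved.
Series B: 4/5 of 2167624 = 1734099.20, rounded up to 1734100; 1,734,100 required, 1,734,665 in favor — approved.

Not approved — the Series A shares did not give the required vote.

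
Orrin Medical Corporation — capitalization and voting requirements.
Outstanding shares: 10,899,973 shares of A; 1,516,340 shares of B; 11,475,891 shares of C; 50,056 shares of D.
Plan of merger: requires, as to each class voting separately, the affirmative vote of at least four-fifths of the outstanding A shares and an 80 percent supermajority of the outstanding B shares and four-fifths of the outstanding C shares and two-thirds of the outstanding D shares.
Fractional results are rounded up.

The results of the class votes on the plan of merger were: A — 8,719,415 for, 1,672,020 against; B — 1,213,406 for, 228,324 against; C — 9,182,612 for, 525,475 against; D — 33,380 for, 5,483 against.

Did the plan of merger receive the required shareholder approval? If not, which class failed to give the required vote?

Not approved — the A shares did not give the required vote.

A: 4/5 of 10899973 = 8719978.40, rounded up to 8719979; 8,719,979 required, 8,719,415 in favor — not approved.
B: 4/5 of 1516340 = 1213072; 1,213,072 required, 1,213,406 in favor — approved.
C: 4/5 of 11475891 = 9180712.80, rounded up to 9180713; 9,180,713 required, 9,182,612 in favor — approved.
D: 2/3 of 50056 = 33370.67, rounded up to 33371; 33,371 required, 33,380 in favor — approved.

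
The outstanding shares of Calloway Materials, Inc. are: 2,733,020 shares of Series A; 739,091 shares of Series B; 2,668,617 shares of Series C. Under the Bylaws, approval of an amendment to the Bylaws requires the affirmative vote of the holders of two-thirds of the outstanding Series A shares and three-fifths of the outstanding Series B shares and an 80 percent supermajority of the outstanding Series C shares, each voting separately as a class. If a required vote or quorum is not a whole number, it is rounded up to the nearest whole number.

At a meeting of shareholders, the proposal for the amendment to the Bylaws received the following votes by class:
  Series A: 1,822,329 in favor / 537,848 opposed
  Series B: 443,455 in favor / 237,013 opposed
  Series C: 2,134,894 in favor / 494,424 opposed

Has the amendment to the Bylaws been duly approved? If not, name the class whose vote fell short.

Series A: 2/3 of 2733020 = 1822013.33, rounded up to 1822014; 1,822,014 required, 1,822,329 in favor — approved.
Series B: 3/5 of 739091 = 443454.60, rounded up to 443455; 443,455 required, 443,455 in favor — approved.
Series C: 4/5 of 2668617 = 2134893.60, rounded up to 2134894; 2,134,894 required, 2,134,894 in favor — approved.

Approved — every class gave the required vote.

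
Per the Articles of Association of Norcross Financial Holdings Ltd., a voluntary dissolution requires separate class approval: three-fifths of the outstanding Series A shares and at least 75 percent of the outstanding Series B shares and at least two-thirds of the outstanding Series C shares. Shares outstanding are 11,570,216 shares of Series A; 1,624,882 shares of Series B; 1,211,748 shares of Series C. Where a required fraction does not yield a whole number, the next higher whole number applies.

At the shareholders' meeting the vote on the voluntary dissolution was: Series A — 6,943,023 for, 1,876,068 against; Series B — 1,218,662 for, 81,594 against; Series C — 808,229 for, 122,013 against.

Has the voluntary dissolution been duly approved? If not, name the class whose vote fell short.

Series A: 3/5 of 11570216 = 6942129.60, rounded up to 6942130; 6,942,130 required, 6,943,023 in favor — approved.
Series B: 3/4 of 1624882 = 1218661.50, rounded up to 1218662; 1,218,662 required, 1,218,662 in favor — approved.
Series C: 2/3 of 1211748 = 807832; 807,832 required, 808,229 in favor — approved.

Approved — every class gave the required vote.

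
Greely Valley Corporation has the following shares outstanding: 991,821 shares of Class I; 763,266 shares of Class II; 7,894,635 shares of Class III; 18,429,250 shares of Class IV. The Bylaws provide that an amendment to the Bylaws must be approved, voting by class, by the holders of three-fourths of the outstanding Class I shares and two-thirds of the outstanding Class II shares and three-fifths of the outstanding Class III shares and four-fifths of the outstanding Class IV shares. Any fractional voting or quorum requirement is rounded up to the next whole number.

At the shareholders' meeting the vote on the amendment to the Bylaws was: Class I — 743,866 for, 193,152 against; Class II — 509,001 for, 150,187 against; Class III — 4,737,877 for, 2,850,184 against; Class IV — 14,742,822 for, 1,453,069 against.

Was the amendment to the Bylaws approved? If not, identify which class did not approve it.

Class I: 3/4 of 991821 = 743865.75, rounded up to 743866; 743,866 required, 743,866 in favor — approved.
Class II: 2/3 of 763266 = 508844; 508,844 required, 509,001 in favor — approved.
Class III: 3/5 of 7894635 = 4736781; 4,736,781 required, 4,737,877 in favor — approved.
Class IV: 4/5 of 18429250 = 14743400; 14,743,400 required, 14,742,822 in favor — not approved.

Not approved — the Class IV shares did not give the required vote.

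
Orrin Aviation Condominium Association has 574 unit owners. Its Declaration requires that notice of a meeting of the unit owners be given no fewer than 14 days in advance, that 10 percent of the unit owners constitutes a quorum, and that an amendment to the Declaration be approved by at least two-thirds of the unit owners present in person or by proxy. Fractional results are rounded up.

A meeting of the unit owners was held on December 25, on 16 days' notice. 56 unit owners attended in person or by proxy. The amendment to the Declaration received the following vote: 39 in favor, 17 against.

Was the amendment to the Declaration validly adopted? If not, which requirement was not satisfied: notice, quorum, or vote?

Notice: 16 days given; 14 required. Satisfied.
Quorum: 10% of 574 = 57.40, rounded up to 58; 56 present. Not satisfied.
Vote: requires two-thirds of those present (56); 2/3 of 56 = 37.33, rounded up to 38, so 38 needed; 39 in favor. Satisfied.

Invalid — quorum requirement not satisfied.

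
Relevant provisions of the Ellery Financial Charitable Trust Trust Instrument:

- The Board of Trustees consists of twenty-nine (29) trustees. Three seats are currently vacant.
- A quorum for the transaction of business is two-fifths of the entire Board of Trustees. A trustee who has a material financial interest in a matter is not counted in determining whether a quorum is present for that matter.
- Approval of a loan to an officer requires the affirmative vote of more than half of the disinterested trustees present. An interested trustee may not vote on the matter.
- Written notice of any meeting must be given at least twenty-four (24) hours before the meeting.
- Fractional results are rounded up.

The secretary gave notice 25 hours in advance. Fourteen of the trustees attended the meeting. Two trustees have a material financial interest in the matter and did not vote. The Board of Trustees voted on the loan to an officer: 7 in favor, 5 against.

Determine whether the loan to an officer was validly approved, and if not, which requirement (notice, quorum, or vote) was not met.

Valid — all requirements satisfied.

Notice: 25 hours given; 24 required (25 ≥ 24). Satisfied.
Quorum: 14 present, but the 2 interested trustees do not count, leaving 12. Quorum is 12. Satisfied.
Vote: the loan to an officer requires a majority of the disinterested trustees present (14 − 2 = 12). A majority of 12 is 7, so 7 affirmative votes are needed; 7 voted in favor. Satisfied.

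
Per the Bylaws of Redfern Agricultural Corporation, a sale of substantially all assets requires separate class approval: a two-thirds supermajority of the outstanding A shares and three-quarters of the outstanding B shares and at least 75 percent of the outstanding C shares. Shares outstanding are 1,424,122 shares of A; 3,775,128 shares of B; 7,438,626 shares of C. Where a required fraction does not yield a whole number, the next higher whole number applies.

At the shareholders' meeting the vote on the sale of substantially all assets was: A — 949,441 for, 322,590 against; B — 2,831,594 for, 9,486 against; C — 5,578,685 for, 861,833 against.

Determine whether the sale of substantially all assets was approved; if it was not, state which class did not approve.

A: 2/3 of 1424122 = 949414.67, rounded up to 949415; 949,415 required, 949,441 in favor — approved.
B: 3/4 of 3775128 = 2831346; 2,831,346 required, 2,831,594 in favor — approved.
C: 3/4 of 7438626 = 5578969.50, rounded up to 5578970; 5,578,970 required, 5,578,685 in favor — not approved.

Not approved — the C shares did not give the required vote.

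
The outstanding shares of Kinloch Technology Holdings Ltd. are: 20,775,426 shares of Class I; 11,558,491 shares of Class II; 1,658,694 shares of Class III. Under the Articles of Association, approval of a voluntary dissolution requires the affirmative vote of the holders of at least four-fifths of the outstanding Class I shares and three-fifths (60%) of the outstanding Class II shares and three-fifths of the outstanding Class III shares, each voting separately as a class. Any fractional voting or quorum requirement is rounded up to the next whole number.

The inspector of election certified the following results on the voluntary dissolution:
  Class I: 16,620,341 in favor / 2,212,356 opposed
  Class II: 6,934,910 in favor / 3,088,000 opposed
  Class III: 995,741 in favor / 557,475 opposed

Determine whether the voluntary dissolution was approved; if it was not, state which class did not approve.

Class I: 4/5 of 20775426 = 16620340.80, rounded up to 16620341; 16,620,341 required, 16,620,341 in favor — approved.
Class II: 3/5 of 11558491 = 6935094.60, rounded up to 6935095; 6,935,095 required, 6,934,910 in favor — not approved.
Class III: 3/5 of 1658694 = 995216.40, rounded up to 995217; 995,217 required, 995,741 in favor — approved.

Not approved — the Class II shares did not give the required vote.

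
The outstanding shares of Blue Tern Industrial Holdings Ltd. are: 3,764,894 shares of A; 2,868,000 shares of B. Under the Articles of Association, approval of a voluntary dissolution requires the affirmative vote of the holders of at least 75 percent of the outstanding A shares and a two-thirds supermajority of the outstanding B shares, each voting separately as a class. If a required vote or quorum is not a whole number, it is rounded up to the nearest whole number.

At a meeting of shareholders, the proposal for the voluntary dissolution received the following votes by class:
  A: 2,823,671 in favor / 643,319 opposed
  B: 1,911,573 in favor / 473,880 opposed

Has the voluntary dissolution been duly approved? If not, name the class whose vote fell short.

A: 3/4 of 3764894 = 2823670.50, rounded up to 2823671; 2,823,671 required, 2,823,671 in favor — approved.
B: 2/3 of 2868000 = 1912000; 1,912,000 required, 1,911,573 in favor — not approved.

Not approved — the B shares did not give the required vote.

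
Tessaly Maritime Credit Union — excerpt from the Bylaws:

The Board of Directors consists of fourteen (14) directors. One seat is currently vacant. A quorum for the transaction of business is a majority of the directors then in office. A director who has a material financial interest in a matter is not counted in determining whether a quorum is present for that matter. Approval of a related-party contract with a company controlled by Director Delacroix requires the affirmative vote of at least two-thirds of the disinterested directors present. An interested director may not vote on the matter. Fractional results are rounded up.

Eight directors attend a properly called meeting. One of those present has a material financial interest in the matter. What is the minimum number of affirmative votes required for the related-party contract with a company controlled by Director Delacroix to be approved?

The related-party contract with a company controlled by Director Delacroix requires two-thirds of the disinterested directors present (8 − 1 = 7).
2/3 of 7 = 4.67, rounded up to 5.

5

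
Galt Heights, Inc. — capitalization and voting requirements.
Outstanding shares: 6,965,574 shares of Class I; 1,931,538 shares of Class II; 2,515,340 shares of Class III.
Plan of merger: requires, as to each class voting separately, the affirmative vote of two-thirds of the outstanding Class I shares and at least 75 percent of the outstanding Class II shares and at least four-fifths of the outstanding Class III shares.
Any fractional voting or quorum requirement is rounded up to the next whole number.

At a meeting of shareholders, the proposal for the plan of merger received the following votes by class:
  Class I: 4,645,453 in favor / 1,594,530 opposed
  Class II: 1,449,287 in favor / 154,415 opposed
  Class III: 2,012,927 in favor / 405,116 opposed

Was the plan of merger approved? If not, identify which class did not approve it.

Approved — every class gave the required vote.

Class I: 2/3 of 6965574 = 4643716; 4,643,716 required, 4,645,453 in favor — approved.
Class II: 3/4 of 1931538 = 1448653.50, rounded up to 1448654; 1,448,654 required, 1,449,287 in favor — approved.
Class III: 4/5 of 2515340 = 2012272; 2,012,272 required, 2,012,927 in favor — approved.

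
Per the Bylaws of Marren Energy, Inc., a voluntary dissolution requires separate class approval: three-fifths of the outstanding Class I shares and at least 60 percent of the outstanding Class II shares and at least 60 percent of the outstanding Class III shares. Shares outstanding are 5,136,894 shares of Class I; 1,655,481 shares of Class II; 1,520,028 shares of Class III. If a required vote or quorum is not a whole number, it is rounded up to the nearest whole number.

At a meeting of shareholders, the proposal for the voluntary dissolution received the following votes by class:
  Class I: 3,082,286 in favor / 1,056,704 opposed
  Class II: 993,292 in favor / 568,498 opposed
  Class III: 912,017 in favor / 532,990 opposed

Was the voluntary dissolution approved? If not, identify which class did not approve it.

Approved — every class gave the required vote.

Class I: 3/5 of 5136894 = 3082136.40, rounded up to 3082137; 3,082,137 required, 3,082,286 in favor — approved.
Class II: 3/5 of 1655481 = 993288.60, rounded up to 993289; 993,289 required, 993,292 in favor — approved.
Class III: 3/5 of 1520028 = 912016.80, rounded up to 912017; 912,017 required, 912,017 in favor — approved.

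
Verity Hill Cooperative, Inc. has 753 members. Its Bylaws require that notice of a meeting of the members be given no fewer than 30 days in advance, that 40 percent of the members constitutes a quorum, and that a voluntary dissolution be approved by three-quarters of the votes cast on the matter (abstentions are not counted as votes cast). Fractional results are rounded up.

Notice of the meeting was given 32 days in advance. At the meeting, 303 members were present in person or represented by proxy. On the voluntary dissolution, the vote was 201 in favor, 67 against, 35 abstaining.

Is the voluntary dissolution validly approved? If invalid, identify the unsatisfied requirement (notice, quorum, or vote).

Notice: 32 days given; 30 required. Satisfied.
Quorum: 40% of 753 = 301.20, rounded up to 302; 303 present. Satisfied.
Vote: requires three-fourths of the votes cast (303 − 35 abstaining = 268); 3/4 of 268 = 201, so 201 needed; 201 in favor. Satisfied.

Valid — all requirements satisfied.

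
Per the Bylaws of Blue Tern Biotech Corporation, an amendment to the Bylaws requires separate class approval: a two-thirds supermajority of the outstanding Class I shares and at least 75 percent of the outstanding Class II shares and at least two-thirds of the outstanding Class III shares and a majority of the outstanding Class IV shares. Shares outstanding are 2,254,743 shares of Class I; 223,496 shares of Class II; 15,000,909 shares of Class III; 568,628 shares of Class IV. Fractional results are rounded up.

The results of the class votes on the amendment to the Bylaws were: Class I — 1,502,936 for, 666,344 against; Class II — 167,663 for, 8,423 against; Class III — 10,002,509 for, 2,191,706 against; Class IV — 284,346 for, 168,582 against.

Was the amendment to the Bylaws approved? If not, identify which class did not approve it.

Not approved — the Class I shares did not give the required vote.

Class I: 2/3 of 2254743 = 1503162; 1,503,162 required, 1,502,936 in favor — not approved.
Class II: 3/4 of 223496 = 167622; 167,622 required, 167,663 in favor — approved.
Class III: 2/3 of 15000909 = 10000606; 10,000,606 required, 10,002,509 in favor — approved.
Class IV: a majority of 568628 is 284315; 284,315 required, 284,346 in favor — approved.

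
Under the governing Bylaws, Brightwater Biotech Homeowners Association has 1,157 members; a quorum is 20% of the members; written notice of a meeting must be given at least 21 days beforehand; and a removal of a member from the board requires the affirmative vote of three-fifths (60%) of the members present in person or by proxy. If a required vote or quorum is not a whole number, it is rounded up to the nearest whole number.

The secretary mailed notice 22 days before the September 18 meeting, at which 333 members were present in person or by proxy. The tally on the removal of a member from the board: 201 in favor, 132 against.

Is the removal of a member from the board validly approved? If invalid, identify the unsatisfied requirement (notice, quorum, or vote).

Valid — all requirements satisfied.

Notice: 22 days given; 21 required. Satisfied.
Quorum: 20% of 1,157 = 231.40, rounded up to 232; 333 present. Satisfied.
Vote: requires three-fifths of those present (333); 3/5 of 333 = 199.80, rounded up to 200, so 200 needed; 201 in favor. Satisfied.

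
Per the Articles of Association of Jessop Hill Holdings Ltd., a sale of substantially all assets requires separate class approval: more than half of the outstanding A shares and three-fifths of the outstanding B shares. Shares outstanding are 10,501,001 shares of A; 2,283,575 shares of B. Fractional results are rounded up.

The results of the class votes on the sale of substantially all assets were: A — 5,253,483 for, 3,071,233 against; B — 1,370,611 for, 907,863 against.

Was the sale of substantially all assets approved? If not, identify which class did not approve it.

Approved — every class gave the required vote.

A: a majority of 10501001 is 5250501; 5,250,501 required, 5,253,483 in favor — approved.
B: 3/5 of 2283575 = 1370145; 1,370,145 required, 1,370,611 in favor — approved.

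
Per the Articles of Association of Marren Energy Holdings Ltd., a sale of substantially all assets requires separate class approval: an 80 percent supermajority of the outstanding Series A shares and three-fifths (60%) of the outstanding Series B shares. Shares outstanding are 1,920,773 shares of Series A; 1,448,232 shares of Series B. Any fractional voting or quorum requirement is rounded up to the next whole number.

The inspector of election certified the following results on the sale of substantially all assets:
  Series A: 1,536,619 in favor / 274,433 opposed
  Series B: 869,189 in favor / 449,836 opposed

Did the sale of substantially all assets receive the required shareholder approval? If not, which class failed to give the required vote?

Series A: 4/5 of 1920773 = 1536618.40, rounded up to 1536619; 1,536,619 required, 1,536,619 in favor — approved.
Series B: 3/5 of 1448232 = 868939.20, rounded up to 868940; 868,940 required, 869,189 in favor — approved.

Approved — every class gave the required vote.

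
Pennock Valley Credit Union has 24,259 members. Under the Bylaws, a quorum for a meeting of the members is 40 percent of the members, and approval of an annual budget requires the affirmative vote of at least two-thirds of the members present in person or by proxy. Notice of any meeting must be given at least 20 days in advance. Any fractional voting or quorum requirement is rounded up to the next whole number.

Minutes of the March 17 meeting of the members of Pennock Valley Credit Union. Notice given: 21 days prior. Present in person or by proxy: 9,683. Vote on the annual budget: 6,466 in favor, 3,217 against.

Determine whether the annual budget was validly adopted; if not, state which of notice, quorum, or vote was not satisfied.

Invalid — quorum requirement not satisfied.

Notice: 21 days given; 20 required. Satisfied.
Quorum: 40% of 24,259 = 9,703.60, rounded up to 9,704; 9,683 present. Not satisfied.
Vote: requires two-thirds of those present (9,683); 2/3 of 9683 = 6455.33, rounded up to 6456, so 6,456 needed; 6,466 in favor. Satisfied.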